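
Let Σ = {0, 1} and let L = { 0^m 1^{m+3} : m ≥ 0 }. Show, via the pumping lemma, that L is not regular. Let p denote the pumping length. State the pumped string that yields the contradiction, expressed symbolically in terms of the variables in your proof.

Assume L is regular. Let p be the pumping length given by the pumping lemma.
Take w = 0^p 1^{p+3}. Then w ∈ L and |w| = 2p+3 ≥ p.
By the pumping lemma, w = xyz with |xy| ≤ p and y is nonempty.
Because |xy| ≤ p and w begins with p copies of 0, we have y = 0^k with 1 ≤ k ≤ p.
Pump with i = 2: xy^2z = 0^{p+k} 1^{p+3}. For this to lie in L we would need p+3 = (p+k)+3, which forces k = 0. But k ≥ 1, so xy^2z ∉ L.
Contradiction. Therefore L is not regular.

0^{p+k} 1^{p+3}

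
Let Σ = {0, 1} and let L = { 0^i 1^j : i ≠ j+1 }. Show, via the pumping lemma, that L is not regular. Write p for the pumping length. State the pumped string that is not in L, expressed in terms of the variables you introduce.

0^{p+p!} 1^{p+p!-1}

Assume L is regular. Let p be the pumping length given by the pumping lemma.
Choose w = 0^p 1^{p+p!-1}. Since p ≠ (p+p!-1)+1 = p+p!, w ∈ L; and |w| ≥ p.
By the pumping lemma, w = xyz with |xy| ≤ p and |y| ≥ 1.
The first p characters of w are 0's, so xy (and hence y) consists only of 0's. Write y = 0^k, 1 ≤ k ≤ p.
Since 1 ≤ k ≤ p, k divides p!; set t = 1 + p!/k. Then xy^t z has p + (p!/k)·k = p + p! copies of 0. Now the 0-count is p+p! and (1-count)+1 = (p+p!-1)+1 = p+p!, so i ≠ j+1 fails. So xy^t z = 0^{p+p!} 1^{p+p!-1} ∉ L.
This contradicts the pumping lemma, so L is not regular.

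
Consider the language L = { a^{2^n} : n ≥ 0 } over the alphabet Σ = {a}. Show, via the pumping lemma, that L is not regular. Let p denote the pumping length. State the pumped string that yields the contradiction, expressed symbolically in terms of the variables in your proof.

Assume L is regular; let p be its pumping constant.
Take w = a^{2^p} ∈ L with |w| = 2^p ≥ p.
By the pumping lemma, w = xyz with |xy| ≤ p and y is nonempty.
Then y = a^k for some k with 1 ≤ k ≤ p.
Pump with i = 2: xy^2z = a^{2^p+k}. Since 1 ≤ k ≤ p < 2^p, we have 2^p < 2^p+k < 2^{p+1}, so 2^p+k is not a power of 2. So xy^2z ∉ L.
This contradicts the pumping lemma, so L is not regular.

a^{2^p+k}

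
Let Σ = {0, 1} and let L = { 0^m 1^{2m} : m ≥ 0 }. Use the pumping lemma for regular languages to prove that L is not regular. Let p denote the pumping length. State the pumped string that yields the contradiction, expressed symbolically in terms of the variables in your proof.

Assume L is regular. Let p be the pumping length given by the pumping lemma.
Take w = 0^p 1^{2p}. Then w ∈ L and |w| = 3p ≥ p.
By the pumping lemma, w = xyz with |xy| ≤ p and |y| ≥ 1.
Since the first p symbols of w are all 0's and |xy| ≤ p, y lies entirely in the leading 0-block: y = 0^k for some k with 1 ≤ k ≤ p.
Pump with i = 2: xy^2z = 0^{p+k} 1^{2p}. For this to lie in L we would need 2p = 2(p+k), which forces k = 0. But k ≥ 1, so xy^2z ∉ L.
This is a contradiction; hence L is not regular.

0^{p+k} 1^{2p}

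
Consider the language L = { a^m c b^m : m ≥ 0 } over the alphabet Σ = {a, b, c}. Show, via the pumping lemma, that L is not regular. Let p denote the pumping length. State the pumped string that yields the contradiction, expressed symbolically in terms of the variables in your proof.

a^{p+k} c b^p

Toward a contradiction, assume L is regular with pumping length p.
Take w = a^p c b^p ∈ L with |w| = 2p+1 ≥ p.
By the pumping lemma, w = xyz with |xy| ≤ p and |y| > 0.
The first p characters of w are a's, so xy (and hence y) consists only of a's. Write y = a^k, 1 ≤ k ≤ p.
Pump with i = 2: xy^2z = a^{p+k} c b^p, which would require p+k = p. But k ≥ 1, so xy^2z ∉ L.
This is a contradiction; hence L is not regular.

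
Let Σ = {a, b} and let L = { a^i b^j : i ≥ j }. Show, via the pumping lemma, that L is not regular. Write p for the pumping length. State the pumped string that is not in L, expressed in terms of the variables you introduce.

a^{p-k} b^p

Assume L is regular. Let p be the pumping length given by the pumping lemma.
Choose w = a^p b^p ∈ L, with |w| = 2p ≥ p.
Write w = xyz as guaranteed by the lemma, with |xy| ≤ p and |y| ≥ 1.
Because |xy| ≤ p and w begins with p copies of a, we have y = a^k with 1 ≤ k ≤ p.
Consider xy^0z = xz = a^{p-k} b^p. Since k ≥ 1, the a-count p-k is less than p, so i ≥ j fails; thus xz ∉ L.
This is a contradiction; hence L is not regular.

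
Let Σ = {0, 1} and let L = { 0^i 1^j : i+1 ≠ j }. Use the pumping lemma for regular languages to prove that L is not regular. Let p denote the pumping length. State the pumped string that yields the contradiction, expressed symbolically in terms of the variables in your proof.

Toward a contradiction, assume L is regular with pumping length p.
Choose w = 0^p 1^{p+p!+1}. Since p ≠ (p+p!+1)-1 = p+p!, w ∈ L; and |w| ≥ p.
The pumping lemma gives a decomposition w = xyz where |xy| ≤ p and |y| > 0.
Because |xy| ≤ p and w begins with p copies of 0, we have y = 0^k with 1 ≤ k ≤ p.
Since 1 ≤ k ≤ p, k divides p!; set t = 1 + p!/k. Then xy^t z has p + (p!/k)·k = p + p! copies of 0. Now the 0-count is p+p! and (1-count)-1 = (p+p!+1)-1 = p+p!, so i+1 ≠ j fails. So xy^t z = 0^{p+p!} 1^{p+p!+1} ∉ L.
This contradicts the pumping lemma, so L is not regular.

0^{p+p!} 1^{p+p!+1}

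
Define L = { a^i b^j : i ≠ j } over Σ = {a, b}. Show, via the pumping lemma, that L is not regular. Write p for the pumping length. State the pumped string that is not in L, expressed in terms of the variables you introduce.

Suppose for contradiction that L is regular, and let p be the pumping length.
Choose w = a^p b^{p+p!}. Since p ≠ p+p!, w ∈ L; and |w| ≥ p.
The pumping lemma gives a decomposition w = xyz where |xy| ≤ p and |y| ≥ 1.
Because |xy| ≤ p and w begins with p copies of a, we have y = a^k with 1 ≤ k ≤ p.
Since 1 ≤ k ≤ p, k divides p!; set t = 1 + p!/k. Then xy^t z has p + (p!/k)·k = p + p! copies of a. Now the a-count equals the b-count, so i ≠ j fails. So xy^t z = a^{p+p!} b^{p+p!} ∉ L.
This is a contradiction; hence L is not regular.

a^{p+p!} b^{p+p!}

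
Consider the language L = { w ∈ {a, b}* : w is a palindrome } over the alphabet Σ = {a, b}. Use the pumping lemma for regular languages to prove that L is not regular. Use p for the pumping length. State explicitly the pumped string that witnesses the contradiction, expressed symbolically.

Assume L is regular. Let p be the pumping length given by the pumping lemma.
Take w = a^p b a^p, a palindrome of length 2p+1 ≥ p.
By the pumping lemma, w = xyz with |xy| ≤ p and |y| > 0.
The first p characters of w are a's, so xy (and hence y) consists only of a's. Write y = a^k, 1 ≤ k ≤ p.
Pump with i = 2: xy^2z = a^{p+k} b a^p. Its reverse is a^p b a^{p+k}, which differs from xy^2z since k ≥ 1. So xy^2z is not a palindrome and xy^2z ∉ L.
This contradicts the pumping lemma, so L is not regular.

a^{p+k} b a^p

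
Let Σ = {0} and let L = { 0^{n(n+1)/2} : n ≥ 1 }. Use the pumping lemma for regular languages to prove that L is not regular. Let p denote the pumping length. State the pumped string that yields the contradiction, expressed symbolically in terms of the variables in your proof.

0^{p(p+1)/2+k}

Toward a contradiction, assume L is regular with pumping length p.
Take w = 0^{p(p+1)/2} ∈ L with |w| = p(p+1)/2 ≥ p.
The pumping lemma gives a decomposition w = xyz where |xy| ≤ p and |y| > 0.
Then y = 0^k for some k with 1 ≤ k ≤ p.
Pump with i = 2: xy^2z = 0^{p(p+1)/2+k}. Since 1 ≤ k ≤ p, p(p+1)/2 < p(p+1)/2+k ≤ p(p+1)/2+p < (p+1)(p+2)/2, so p(p+1)/2+k is strictly between consecutive triangular numbers. So xy^2z ∉ L.
This is a contradiction; hence L is not regular.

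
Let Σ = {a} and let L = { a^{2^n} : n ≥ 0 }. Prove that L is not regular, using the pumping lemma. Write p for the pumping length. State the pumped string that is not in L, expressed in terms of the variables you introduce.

a^{2^p+k}

Toward a contradiction, assume L is regular with pumping length p.
Take w = a^{2^p} ∈ L with |w| = 2^p ≥ p.
The pumping lemma gives a decomposition w = xyz where |xy| ≤ p and |y| ≥ 1.
Then y = a^k for some k with 1 ≤ k ≤ p.
Pump with i = 2: xy^2z = a^{2^p+k}. Since 1 ≤ k ≤ p < 2^p, we have 2^p < 2^p+k < 2^{p+1}, so 2^p+k is not a power of 2. So xy^2z ∉ L.
This contradicts the pumping lemma, so L is not regular.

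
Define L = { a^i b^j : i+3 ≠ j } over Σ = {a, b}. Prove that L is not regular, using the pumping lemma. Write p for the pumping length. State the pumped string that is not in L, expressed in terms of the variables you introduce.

Toward a contradiction, assume L is regular with pumping length p.
Choose w = a^p b^{p+p!+3}. Since p ≠ (p+p!+3)-3 = p+p!, w ∈ L; and |w| ≥ p.
By the pumping lemma, w = xyz with |xy| ≤ p and |y| > 0.
Since the first p symbols of w are all a's and |xy| ≤ p, y lies entirely in the leading a-block: y = a^k for some k with 1 ≤ k ≤ p.
Since 1 ≤ k ≤ p, k divides p!; set t = 1 + p!/k. Then xy^t z has p + (p!/k)·k = p + p! copies of a. Now the a-count is p+p! and (b-count)-3 = (p+p!+3)-3 = p+p!, so i+3 ≠ j fails. So xy^t z = a^{p+p!} b^{p+p!+3} ∉ L.
This is a contradiction; hence L is not regular.

a^{p+p!} b^{p+p!+3}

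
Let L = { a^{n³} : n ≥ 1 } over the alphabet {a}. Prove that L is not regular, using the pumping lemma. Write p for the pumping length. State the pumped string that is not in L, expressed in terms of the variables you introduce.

Assume L is regular; let p be its pumping constant.
Take w = a^{p³} ∈ L with |w| = p³ ≥ p.
By the pumping lemma, w = xyz with |xy| ≤ p and |y| ≥ 1.
Then y = a^k for some k with 1 ≤ k ≤ p.
Pump with i = 2: xy^2z = a^{p³+k}. Since 1 ≤ k ≤ p, p³ < p³+k ≤ p³+p < p³+3p²+3p+1 = (p+1)³, so p³+k is not a perfect cube. So xy^2z ∉ L.
Contradiction. Therefore L is not regular.

a^{p³+k}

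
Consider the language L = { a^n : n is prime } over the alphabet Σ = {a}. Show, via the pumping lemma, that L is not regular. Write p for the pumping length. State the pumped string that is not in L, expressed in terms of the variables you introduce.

a^{q(1+k)}

Assume L is regular; let p be its pumping constant.
Let q be a prime with q ≥ p+2 (infinitely many primes exist), and take w = a^q ∈ L with |w| = q ≥ p.
The pumping lemma gives a decomposition w = xyz where |xy| ≤ p and y is nonempty.
Then y = a^k for some k with 1 ≤ k ≤ p.
Since 1 ≤ k ≤ p, |xz| = q-k. Pump with i = q+1: |xy^{q+1}z| = (q-k)+(q+1)k = q+qk = q(1+k), which is composite (both factors ≥ 2). So xy^{q+1}z = a^{q(1+k)} ∉ L.
This contradicts the pumping lemma, so L is not regular.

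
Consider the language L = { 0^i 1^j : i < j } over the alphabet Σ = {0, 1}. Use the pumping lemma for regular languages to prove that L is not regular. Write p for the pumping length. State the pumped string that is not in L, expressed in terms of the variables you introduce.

Suppose for contradiction that L is regular, and let p be the pumping length.
Choose w = 0^p 1^{p+1} ∈ L, with |w| = 2p+1 ≥ p.
Write w = xyz as guaranteed by the lemma, with |xy| ≤ p and |y| > 0.
The first p characters of w are 0's, so xy (and hence y) consists only of 0's. Write y = 0^k, 1 ≤ k ≤ p.
Consider xy^2z = 0^{p+k} 1^{p+1}. Since k ≥ 1, the 0-count p+k is at least p+1, so i < j fails; thus xy^2z ∉ L.
Contradiction. Therefore L is not regular.

0^{p+k} 1^{p+1}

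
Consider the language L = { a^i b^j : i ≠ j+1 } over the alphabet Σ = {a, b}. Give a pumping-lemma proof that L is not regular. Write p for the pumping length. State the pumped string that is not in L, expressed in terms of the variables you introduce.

Assume L is regular; let p be its pumping constant.
Choose w = a^p b^{p+p!-1}. Since p ≠ (p+p!-1)+1 = p+p!, w ∈ L; and |w| ≥ p.
The pumping lemma gives a decomposition w = xyz where |xy| ≤ p and y is nonempty.
The first p characters of w are a's, so xy (and hence y) consists only of a's. Write y = a^k, 1 ≤ k ≤ p.
Since 1 ≤ k ≤ p, k divides p!; set t = 1 + p!/k. Then xy^t z has p + (p!/k)·k = p + p! copies of a. Now the a-count is p+p! and (b-count)+1 = (p+p!-1)+1 = p+p!, so i ≠ j+1 fails. So xy^t z = a^{p+p!} b^{p+p!-1} ∉ L.
Contradiction. Therefore L is not regular.

a^{p+p!} b^{p+p!-1}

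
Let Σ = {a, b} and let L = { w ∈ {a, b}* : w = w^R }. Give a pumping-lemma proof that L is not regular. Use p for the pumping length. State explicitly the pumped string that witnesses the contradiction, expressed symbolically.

Assume L is regular; let p be its pumping constant.
Take w = a^p b a^p, a palindrome of length 2p+1 ≥ p.
The pumping lemma gives a decomposition w = xyz where |xy| ≤ p and y is nonempty.
Because |xy| ≤ p and w begins with p copies of a, we have y = a^k with 1 ≤ k ≤ p.
Pump with i = 2: xy^2z = a^{p+k} b a^p. Its reverse is a^p b a^{p+k}, which differs from xy^2z since k ≥ 1. So xy^2z is not a palindrome and xy^2z ∉ L.
Contradiction. Therefore L is not regular.

a^{p+k} b a^p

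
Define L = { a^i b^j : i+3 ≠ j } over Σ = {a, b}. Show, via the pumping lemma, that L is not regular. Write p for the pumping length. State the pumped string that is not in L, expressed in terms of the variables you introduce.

Assume L is regular; let p be its pumping constant.
Choose w = a^p b^{p+p!+3}. Since p ≠ (p+p!+3)-3 = p+p!, w ∈ L; and |w| ≥ p.
By the pumping lemma, w = xyz with |xy| ≤ p and y is nonempty.
Since the first p symbols of w are all a's and |xy| ≤ p, y lies entirely in the leading a-block: y = a^k for some k with 1 ≤ k ≤ p.
Since 1 ≤ k ≤ p, k divides p!; set t = 1 + p!/k. Then xy^t z has p + (p!/k)·k = p + p! copies of a. Now the a-count is p+p! and (b-count)-3 = (p+p!+3)-3 = p+p!, so i+3 ≠ j fails. So xy^t z = a^{p+p!} b^{p+p!+3} ∉ L.
This contradicts the pumping lemma, so L is not regular.

a^{p+p!} b^{p+p!+3}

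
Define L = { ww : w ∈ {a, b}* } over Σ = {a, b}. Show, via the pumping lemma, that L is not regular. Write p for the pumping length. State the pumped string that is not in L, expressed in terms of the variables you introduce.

Assume L is regular. Let p be the pumping length given by the pumping lemma.
Take w = a^p b^p a^p b^p = uu where u = a^pb^p; then w ∈ L and |w| = 4p ≥ p.
By the pumping lemma, w = xyz with |xy| ≤ p and y is nonempty.
Because |xy| ≤ p and w begins with p copies of a, we have y = a^k with 1 ≤ k ≤ p.
Pump with i = 2: xy^2z = a^{p+k} b^p a^p b^p, of length 4p+k. Suppose this equals vv. The string starts with a and ends with b, so v does too; thus the boundary between the two copies of v is a b→a transition. There is exactly one such transition, at position 2p+k, so |v| = 2p+k and |vv| = 4p+2k ≠ 4p+k since k ≥ 1. So xy^2z ∉ L.
This is a contradiction; hence L is not regular.

a^{p+k} b^p a^p b^p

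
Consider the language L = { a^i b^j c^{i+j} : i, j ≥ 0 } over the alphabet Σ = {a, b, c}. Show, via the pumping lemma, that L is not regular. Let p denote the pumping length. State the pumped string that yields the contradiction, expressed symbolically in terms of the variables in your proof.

a^{p+k} b^p c^{2p}

Toward a contradiction, assume L is regular with pumping length p.
Take w = a^p b^p c^{2p} ∈ L (with i=j=p, i+j=2p), |w| = 4p ≥ p.
The pumping lemma gives a decomposition w = xyz where |xy| ≤ p and |y| > 0.
Because |xy| ≤ p and w begins with p copies of a, we have y = a^k with 1 ≤ k ≤ p.
Consider xy^2z = a^{p+k} b^p c^{2p}. Now the a- and b-counts sum to 2p+k, but the c-count is 2p ≠ 2p+k. So xy^2z ∉ L.
Contradiction. Therefore L is not regular.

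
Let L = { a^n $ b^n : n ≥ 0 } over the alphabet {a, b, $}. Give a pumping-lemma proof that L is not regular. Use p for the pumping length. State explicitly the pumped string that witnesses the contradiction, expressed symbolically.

a^{p+k} $ b^p

Assume L is regular. Let p be the pumping length given by the pumping lemma.
Take w = a^p $ b^p ∈ L with |w| = 2p+1 ≥ p.
The pumping lemma gives a decomposition w = xyz where |xy| ≤ p and |y| ≥ 1.
Since the first p symbols of w are all a's and |xy| ≤ p, y lies entirely in the leading a-block: y = a^k for some k with 1 ≤ k ≤ p.
Pump with i = 2: xy^2z = a^{p+k} $ b^p, which would require p+k = p. But k ≥ 1, so xy^2z ∉ L.
Contradiction. Therefore L is not regular.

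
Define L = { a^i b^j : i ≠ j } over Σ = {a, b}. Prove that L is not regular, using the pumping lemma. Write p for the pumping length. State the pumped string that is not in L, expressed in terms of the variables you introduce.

Suppose for contradiction that L is regular, and let p be the pumping length.
Choose w = a^p b^{p+p!}. Since p ≠ p+p!, w ∈ L; and |w| ≥ p.
Write w = xyz as guaranteed by the lemma, with |xy| ≤ p and |y| > 0.
Because |xy| ≤ p and w begins with p copies of a, we have y = a^k with 1 ≤ k ≤ p.
Since 1 ≤ k ≤ p, k divides p!; set t = 1 + p!/k. Then xy^t z has p + (p!/k)·k = p + p! copies of a. Now the a-count equals the b-count, so i ≠ j fails. So xy^t z = a^{p+p!} b^{p+p!} ∉ L.
This is a contradiction; hence L is not regular.

a^{p+p!} b^{p+p!}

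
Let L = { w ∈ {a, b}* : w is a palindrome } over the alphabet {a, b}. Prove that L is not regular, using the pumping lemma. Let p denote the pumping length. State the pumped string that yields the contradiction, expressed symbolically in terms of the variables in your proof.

a^{p+k} b a^p

Toward a contradiction, assume L is regular with pumping length p.
Take w = a^p b a^p, a palindrome of length 2p+1 ≥ p.
By the pumping lemma, w = xyz with |xy| ≤ p and |y| > 0.
Because |xy| ≤ p and w begins with p copies of a, we have y = a^k with 1 ≤ k ≤ p.
Pump with i = 2: xy^2z = a^{p+k} b a^p. Its reverse is a^p b a^{p+k}, which differs from xy^2z since k ≥ 1. So xy^2z is not a palindrome and xy^2z ∉ L.
This contradicts the pumping lemma, so L is not regular.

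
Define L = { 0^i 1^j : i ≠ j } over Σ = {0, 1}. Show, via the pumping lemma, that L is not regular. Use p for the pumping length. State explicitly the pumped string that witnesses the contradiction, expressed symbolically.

0^{p+p!} 1^{p+p!}

Suppose for contradiction that L is regular, and let p be the pumping length.
Choose w = 0^p 1^{p+p!}. Since p ≠ p+p!, w ∈ L; and |w| ≥ p.
Write w = xyz as guaranteed by the lemma, with |xy| ≤ p and y is nonempty.
Because |xy| ≤ p and w begins with p copies of 0, we have y = 0^k with 1 ≤ k ≤ p.
Since 1 ≤ k ≤ p, k divides p!; set t = 1 + p!/k. Then xy^t z has p + (p!/k)·k = p + p! copies of 0. Now the 0-count equals the 1-count, so i ≠ j fails. So xy^t z = 0^{p+p!} 1^{p+p!} ∉ L.
This contradicts the pumping lemma, so L is not regular.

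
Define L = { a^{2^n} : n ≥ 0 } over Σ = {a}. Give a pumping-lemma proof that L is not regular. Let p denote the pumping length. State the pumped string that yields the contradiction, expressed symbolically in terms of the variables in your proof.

Assume L is regular. Let p be the pumping length given by the pumping lemma.
Take w = a^{2^p} ∈ L with |w| = 2^p ≥ p.
By the pumping lemma, w = xyz with |xy| ≤ p and |y| ≥ 1.
Then y = a^k for some k with 1 ≤ k ≤ p.
Pump with i = 2: xy^2z = a^{2^p+k}. Since 1 ≤ k ≤ p < 2^p, we have 2^p < 2^p+k < 2^{p+1}, so 2^p+k is not a power of 2. So xy^2z ∉ L.
This is a contradiction; hence L is not regular.

a^{2^p+k}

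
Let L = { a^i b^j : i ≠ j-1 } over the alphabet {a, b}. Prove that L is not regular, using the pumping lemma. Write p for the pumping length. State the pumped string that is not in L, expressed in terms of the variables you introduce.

Assume L is regular. Let p be the pumping length given by the pumping lemma.
Choose w = a^p b^{p+p!+1}. Since p ≠ (p+p!+1)-1 = p+p!, w ∈ L; and |w| ≥ p.
By the pumping lemma, w = xyz with |xy| ≤ p and |y| > 0.
Because |xy| ≤ p and w begins with p copies of a, we have y = a^k with 1 ≤ k ≤ p.
Since 1 ≤ k ≤ p, k divides p!; set t = 1 + p!/k. Then xy^t z has p + (p!/k)·k = p + p! copies of a. Now the a-count is p+p! and (b-count)-1 = (p+p!+1)-1 = p+p!, so i ≠ j-1 fails. So xy^t z = a^{p+p!} b^{p+p!+1} ∉ L.
This contradicts the pumping lemma, so L is not regular.

a^{p+p!} b^{p+p!+1}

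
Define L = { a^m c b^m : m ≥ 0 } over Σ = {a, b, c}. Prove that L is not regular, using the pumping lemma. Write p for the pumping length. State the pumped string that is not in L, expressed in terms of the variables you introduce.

Toward a contradiction, assume L is regular with pumping length p.
Take w = a^p c b^p ∈ L with |w| = 2p+1 ≥ p.
The pumping lemma gives a decomposition w = xyz where |xy| ≤ p and y is nonempty.
The first p characters of w are a's, so xy (and hence y) consists only of a's. Write y = a^k, 1 ≤ k ≤ p.
Pump with i = 2: xy^2z = a^{p+k} c b^p, which would require p+k = p. But k ≥ 1, so xy^2z ∉ L.
This is a contradiction; hence L is not regular.

a^{p+k} c b^p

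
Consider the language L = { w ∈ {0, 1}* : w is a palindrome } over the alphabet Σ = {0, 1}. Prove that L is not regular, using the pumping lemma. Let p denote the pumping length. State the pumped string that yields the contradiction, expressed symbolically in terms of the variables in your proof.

Suppose for contradiction that L is regular, and let p be the pumping length.
Take w = 0^p 1 0^p, a palindrome of length 2p+1 ≥ p.
The pumping lemma gives a decomposition w = xyz where |xy| ≤ p and |y| > 0.
Because |xy| ≤ p and w begins with p copies of 0, we have y = 0^k with 1 ≤ k ≤ p.
Pump with i = 2: xy^2z = 0^{p+k} 1 0^p. Its reverse is 0^p 1 0^{p+k}, which differs from xy^2z since k ≥ 1. So xy^2z is not a palindrome and xy^2z ∉ L.
This is a contradiction; hence L is not regular.

0^{p+k} 1 0^p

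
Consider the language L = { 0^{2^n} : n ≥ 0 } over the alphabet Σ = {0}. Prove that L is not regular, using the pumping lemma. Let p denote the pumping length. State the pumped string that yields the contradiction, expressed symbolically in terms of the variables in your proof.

0^{2^p+k}

Assume L is regular. Let p be the pumping length given by the pumping lemma.
Take w = 0^{2^p} ∈ L with |w| = 2^p ≥ p.
Write w = xyz as guaranteed by the lemma, with |xy| ≤ p and |y| > 0.
Then y = 0^k for some k with 1 ≤ k ≤ p.
Pump with i = 2: xy^2z = 0^{2^p+k}. Since 1 ≤ k ≤ p < 2^p, we have 2^p < 2^p+k < 2^{p+1}, so 2^p+k is not a power of 2. So xy^2z ∉ L.
This contradicts the pumping lemma, so L is not regular.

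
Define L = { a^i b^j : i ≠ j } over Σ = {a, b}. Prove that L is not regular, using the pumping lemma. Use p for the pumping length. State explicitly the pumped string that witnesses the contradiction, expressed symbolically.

Assume L is regular. Let p be the pumping length given by the pumping lemma.
Choose w = a^p b^{p+p!}. Since p ≠ p+p!, w ∈ L; and |w| ≥ p.
The pumping lemma gives a decomposition w = xyz where |xy| ≤ p and y is nonempty.
The first p characters of w are a's, so xy (and hence y) consists only of a's. Write y = a^k, 1 ≤ k ≤ p.
Since 1 ≤ k ≤ p, k divides p!; set t = 1 + p!/k. Then xy^t z has p + (p!/k)·k = p + p! copies of a. Now the a-count equals the b-count, so i ≠ j fails. So xy^t z = a^{p+p!} b^{p+p!} ∉ L.
Contradiction. Therefore L is not regular.

a^{p+p!} b^{p+p!}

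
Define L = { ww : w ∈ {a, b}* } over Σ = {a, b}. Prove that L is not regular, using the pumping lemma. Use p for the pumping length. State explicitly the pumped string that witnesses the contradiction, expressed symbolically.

Assume L is regular. Let p be the pumping length given by the pumping lemma.
Take w = a^p b^p a^p b^p = uu where u = a^pb^p; then w ∈ L and |w| = 4p ≥ p.
Write w = xyz as guaranteed by the lemma, with |xy| ≤ p and |y| ≥ 1.
The first p characters of w are a's, so xy (and hence y) consists only of a's. Write y = a^k, 1 ≤ k ≤ p.
Pump with i = 2: xy^2z = a^{p+k} b^p a^p b^p, of length 4p+k. Suppose this equals vv. The string starts with a and ends with b, so v does too; thus the boundary between the two copies of v is a b→a transition. There is exactly one such transition, at position 2p+k, so |v| = 2p+k and |vv| = 4p+2k ≠ 4p+k since k ≥ 1. So xy^2z ∉ L.
This contradicts the pumping lemma, so L is not regular.

a^{p+k} b^p a^p b^p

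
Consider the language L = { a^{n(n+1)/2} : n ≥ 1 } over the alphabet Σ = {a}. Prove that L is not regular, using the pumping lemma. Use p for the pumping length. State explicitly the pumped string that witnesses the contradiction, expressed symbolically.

a^{p(p+1)/2+k}

Suppose for contradiction that L is regular, and let p be the pumping length.
Take w = a^{p(p+1)/2} ∈ L with |w| = p(p+1)/2 ≥ p.
Write w = xyz as guaranteed by the lemma, with |xy| ≤ p and |y| ≥ 1.
Then y = a^k for some k with 1 ≤ k ≤ p.
Pump with i = 2: xy^2z = a^{p(p+1)/2+k}. Since 1 ≤ k ≤ p, p(p+1)/2 < p(p+1)/2+k ≤ p(p+1)/2+p < (p+1)(p+2)/2, so p(p+1)/2+k is strictly between consecutive triangular numbers. So xy^2z ∉ L.
This contradicts the pumping lemma, so L is not regular.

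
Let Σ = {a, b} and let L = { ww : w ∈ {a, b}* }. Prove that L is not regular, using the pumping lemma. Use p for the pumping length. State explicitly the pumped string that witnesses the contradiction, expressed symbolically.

a^{p+k} b^p a^p b^p

Assume L is regular. Let p be the pumping length given by the pumping lemma.
Take w = a^p b^p a^p b^p = uu where u = a^pb^p; then w ∈ L and |w| = 4p ≥ p.
The pumping lemma gives a decomposition w = xyz where |xy| ≤ p and |y| > 0.
Since the first p symbols of w are all a's and |xy| ≤ p, y lies entirely in the leading a-block: y = a^k for some k with 1 ≤ k ≤ p.
Pump with i = 2: xy^2z = a^{p+k} b^p a^p b^p, of length 4p+k. Suppose this equals vv. The string starts with a and ends with b, so v does too; thus the boundary between the two copies of v is a b→a transition. There is exactly one such transition, at position 2p+k, so |v| = 2p+k and |vv| = 4p+2k ≠ 4p+k since k ≥ 1. So xy^2z ∉ L.
This contradicts the pumping lemma, so L is not regular.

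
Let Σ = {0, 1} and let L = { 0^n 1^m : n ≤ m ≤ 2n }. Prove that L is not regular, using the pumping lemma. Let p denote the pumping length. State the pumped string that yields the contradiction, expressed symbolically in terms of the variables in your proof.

Toward a contradiction, assume L is regular with pumping length p.
Take w = 0^p 1^p ∈ L (since p ≤ p ≤ 2p), with |w| = 2p ≥ p.
Write w = xyz as guaranteed by the lemma, with |xy| ≤ p and |y| ≥ 1.
Since the first p symbols of w are all 0's and |xy| ≤ p, y lies entirely in the leading 0-block: y = 0^k for some k with 1 ≤ k ≤ p.
Pump with i = 2: xy^2z = 0^{p+k} 1^p. Now n = p+k > p = m, so the condition n ≤ m fails. Thus xy^2z ∉ L.
Contradiction. Therefore L is not regular.

0^{p+k} 1^p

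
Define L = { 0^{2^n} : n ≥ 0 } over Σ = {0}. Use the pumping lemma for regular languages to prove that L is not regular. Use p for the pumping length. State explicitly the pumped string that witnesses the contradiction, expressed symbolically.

0^{2^p+k}

Assume L is regular; let p be its pumping constant.
Take w = 0^{2^p} ∈ L with |w| = 2^p ≥ p.
By the pumping lemma, w = xyz with |xy| ≤ p and |y| > 0.
Then y = 0^k for some k with 1 ≤ k ≤ p.
Pump with i = 2: xy^2z = 0^{2^p+k}. Since 1 ≤ k ≤ p < 2^p, we have 2^p < 2^p+k < 2^{p+1}, so 2^p+k is not a power of 2. So xy^2z ∉ L.
This is a contradiction; hence L is not regular.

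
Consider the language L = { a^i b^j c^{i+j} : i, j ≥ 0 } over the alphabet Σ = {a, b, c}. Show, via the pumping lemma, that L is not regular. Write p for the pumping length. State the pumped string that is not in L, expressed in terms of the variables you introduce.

a^{p+k} b^p c^{2p}

Assume L is regular; let p be its pumping constant.
Take w = a^p b^p c^{2p} ∈ L (with i=j=p, i+j=2p), |w| = 4p ≥ p.
The pumping lemma gives a decomposition w = xyz where |xy| ≤ p and |y| ≥ 1.
Because |xy| ≤ p and w begins with p copies of a, we have y = a^k with 1 ≤ k ≤ p.
Consider xy^2z = a^{p+k} b^p c^{2p}. Now the a- and b-counts sum to 2p+k, but the c-count is 2p ≠ 2p+k. So xy^2z ∉ L.
This is a contradiction; hence L is not regular.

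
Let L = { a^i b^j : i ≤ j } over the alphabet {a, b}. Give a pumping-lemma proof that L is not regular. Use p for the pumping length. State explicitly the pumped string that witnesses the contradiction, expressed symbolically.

Toward a contradiction, assume L is regular with pumping length p.
Choose w = a^p b^p ∈ L, with |w| = 2p ≥ p.
Write w = xyz as guaranteed by the lemma, with |xy| ≤ p and y is nonempty.
Since the first p symbols of w are all a's and |xy| ≤ p, y lies entirely in the leading a-block: y = a^k for some k with 1 ≤ k ≤ p.
Consider xy^2z = a^{p+k} b^p. Since k ≥ 1, the a-count p+k exceeds the b-count p, so i ≤ j fails; thus xy^2z ∉ L.
This is a contradiction; hence L is not regular.

a^{p+k} b^p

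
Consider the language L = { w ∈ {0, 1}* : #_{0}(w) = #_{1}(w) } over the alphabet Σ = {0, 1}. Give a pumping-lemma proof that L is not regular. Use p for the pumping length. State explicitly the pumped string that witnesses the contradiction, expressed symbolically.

0^{p+k} 1^p

Assume L is regular; let p be its pumping constant.
Choose w = 0^p 1^p ∈ L with |w| = 2p ≥ p.
The pumping lemma gives a decomposition w = xyz where |xy| ≤ p and |y| ≥ 1.
The first p characters of w are 0's, so xy (and hence y) consists only of 0's. Write y = 0^k, 1 ≤ k ≤ p.
Pump with i = 2: xy^2z = 0^{p+k} 1^p has p+k occurrences of 0 but only p of 1. Since k ≥ 1 the counts differ, so xy^2z ∉ L.
This is a contradiction; hence L is not regular.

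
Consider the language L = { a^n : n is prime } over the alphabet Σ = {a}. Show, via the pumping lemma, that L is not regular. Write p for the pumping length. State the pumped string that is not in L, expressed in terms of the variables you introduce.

a^{q(1+k)}

Assume L is regular; let p be its pumping constant.
Let q be a prime with q ≥ p+2 (infinitely many primes exist), and take w = a^q ∈ L with |w| = q ≥ p.
Write w = xyz as guaranteed by the lemma, with |xy| ≤ p and |y| ≥ 1.
Then y = a^k for some k with 1 ≤ k ≤ p.
Since 1 ≤ k ≤ p, |xz| = q-k. Pump with i = q+1: |xy^{q+1}z| = (q-k)+(q+1)k = q+qk = q(1+k), which is composite (both factors ≥ 2). So xy^{q+1}z = a^{q(1+k)} ∉ L.
Contradiction. Therefore L is not regular.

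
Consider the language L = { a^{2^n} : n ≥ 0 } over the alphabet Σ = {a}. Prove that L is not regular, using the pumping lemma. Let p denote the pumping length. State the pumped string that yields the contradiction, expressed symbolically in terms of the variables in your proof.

a^{2^p+k}

Suppose for contradiction that L is regular, and let p be the pumping length.
Take w = a^{2^p} ∈ L with |w| = 2^p ≥ p.
The pumping lemma gives a decomposition w = xyz where |xy| ≤ p and |y| ≥ 1.
Then y = a^k for some k with 1 ≤ k ≤ p.
Pump with i = 2: xy^2z = a^{2^p+k}. Since 1 ≤ k ≤ p < 2^p, we have 2^p < 2^p+k < 2^{p+1}, so 2^p+k is not a power of 2. So xy^2z ∉ L.
This contradicts the pumping lemma, so L is not regular.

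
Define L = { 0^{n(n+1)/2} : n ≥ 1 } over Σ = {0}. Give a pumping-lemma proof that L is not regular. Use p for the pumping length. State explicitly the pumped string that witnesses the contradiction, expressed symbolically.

Toward a contradiction, assume L is regular with pumping length p.
Take w = 0^{p(p+1)/2} ∈ L with |w| = p(p+1)/2 ≥ p.
Write w = xyz as guaranteed by the lemma, with |xy| ≤ p and y is nonempty.
Then y = 0^k for some k with 1 ≤ k ≤ p.
Pump with i = 2: xy^2z = 0^{p(p+1)/2+k}. Since 1 ≤ k ≤ p, p(p+1)/2 < p(p+1)/2+k ≤ p(p+1)/2+p < (p+1)(p+2)/2, so p(p+1)/2+k is strictly between consecutive triangular numbers. So xy^2z ∉ L.
This is a contradiction; hence L is not regular.

0^{p(p+1)/2+k}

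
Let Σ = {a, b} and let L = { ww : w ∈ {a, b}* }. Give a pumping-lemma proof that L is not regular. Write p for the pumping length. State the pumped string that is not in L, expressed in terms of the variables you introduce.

a^{p+k} b^p a^p b^p

Assume L is regular. Let p be the pumping length given by the pumping lemma.
Take w = a^p b^p a^p b^p = uu where u = a^pb^p; then w ∈ L and |w| = 4p ≥ p.
The pumping lemma gives a decomposition w = xyz where |xy| ≤ p and |y| > 0.
The first p characters of w are a's, so xy (and hence y) consists only of a's. Write y = a^k, 1 ≤ k ≤ p.
Pump with i = 2: xy^2z = a^{p+k} b^p a^p b^p, of length 4p+k. Suppose this equals vv. The string starts with a and ends with b, so v does too; thus the boundary between the two copies of v is a b→a transition. There is exactly one such transition, at position 2p+k, so |v| = 2p+k and |vv| = 4p+2k ≠ 4p+k since k ≥ 1. So xy^2z ∉ L.
Contradiction. Therefore L is not regular.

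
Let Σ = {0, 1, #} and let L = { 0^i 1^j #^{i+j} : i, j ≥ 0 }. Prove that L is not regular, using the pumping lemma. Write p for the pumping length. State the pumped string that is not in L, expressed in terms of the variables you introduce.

Suppose for contradiction that L is regular, and let p be the pumping length.
Take w = 0^p 1^p #^{2p} ∈ L (with i=j=p, i+j=2p), |w| = 4p ≥ p.
The pumping lemma gives a decomposition w = xyz where |xy| ≤ p and |y| > 0.
The first p characters of w are 0's, so xy (and hence y) consists only of 0's. Write y = 0^k, 1 ≤ k ≤ p.
Consider xy^2z = 0^{p+k} 1^p #^{2p}. Now the 0- and 1-counts sum to 2p+k, but the #-count is 2p ≠ 2p+k. So xy^2z ∉ L.
This is a contradiction; hence L is not regular.

0^{p+k} 1^p #^{2p}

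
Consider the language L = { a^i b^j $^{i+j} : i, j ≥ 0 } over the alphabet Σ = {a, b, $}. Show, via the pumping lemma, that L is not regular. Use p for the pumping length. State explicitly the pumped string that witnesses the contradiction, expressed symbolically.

Suppose for contradiction that L is regular, and let p be the pumping length.
Take w = a^p b^p $^{2p} ∈ L (with i=j=p, i+j=2p), |w| = 4p ≥ p.
The pumping lemma gives a decomposition w = xyz where |xy| ≤ p and |y| > 0.
Since the first p symbols of w are all a's and |xy| ≤ p, y lies entirely in the leading a-block: y = a^k for some k with 1 ≤ k ≤ p.
Consider xy^2z = a^{p+k} b^p $^{2p}. Now the a- and b-counts sum to 2p+k, but the $-count is 2p ≠ 2p+k. So xy^2z ∉ L.
This contradicts the pumping lemma, so L is not regular.

a^{p+k} b^p $^{2p}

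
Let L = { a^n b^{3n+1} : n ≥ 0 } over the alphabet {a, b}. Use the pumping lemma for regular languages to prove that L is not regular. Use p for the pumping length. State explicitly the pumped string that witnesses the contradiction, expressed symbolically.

Assume L is regular. Let p be the pumping length given by the pumping lemma.
Let w = a^p b^{3p+1} ∈ L; note |w| = 4p+1 ≥ p.
By the pumping lemma, w = xyz with |xy| ≤ p and |y| > 0.
The first p characters of w are a's, so xy (and hence y) consists only of a's. Write y = a^k, 1 ≤ k ≤ p.
Pump with i = 2: xy^2z = a^{p+k} b^{3p+1}. For this to lie in L we would need 3p+1 = 3(p+k)+1, which forces k = 0. But k ≥ 1, so xy^2z ∉ L.
This contradicts the pumping lemma, so L is not regular.

a^{p+k} b^{3p+1}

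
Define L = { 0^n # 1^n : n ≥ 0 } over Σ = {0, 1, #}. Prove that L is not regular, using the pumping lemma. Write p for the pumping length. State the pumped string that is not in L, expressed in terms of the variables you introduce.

0^{p+k} # 1^p

Assume L is regular. Let p be the pumping length given by the pumping lemma.
Take w = 0^p # 1^p ∈ L with |w| = 2p+1 ≥ p.
Write w = xyz as guaranteed by the lemma, with |xy| ≤ p and |y| ≥ 1.
Since the first p symbols of w are all 0's and |xy| ≤ p, y lies entirely in the leading 0-block: y = 0^k for some k with 1 ≤ k ≤ p.
Pump with i = 2: xy^2z = 0^{p+k} # 1^p, which would require p+k = p. But k ≥ 1, so xy^2z ∉ L.
This contradicts the pumping lemma, so L is not regular.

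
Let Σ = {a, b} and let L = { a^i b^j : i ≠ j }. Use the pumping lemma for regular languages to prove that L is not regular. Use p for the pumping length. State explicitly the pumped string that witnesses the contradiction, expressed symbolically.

a^{p+p!} b^{p+p!}

Assume L is regular. Let p be the pumping length given by the pumping lemma.
Choose w = a^p b^{p+p!}. Since p ≠ p+p!, w ∈ L; and |w| ≥ p.
Write w = xyz as guaranteed by the lemma, with |xy| ≤ p and |y| ≥ 1.
The first p characters of w are a's, so xy (and hence y) consists only of a's. Write y = a^k, 1 ≤ k ≤ p.
Since 1 ≤ k ≤ p, k divides p!; set t = 1 + p!/k. Then xy^t z has p + (p!/k)·k = p + p! copies of a. Now the a-count equals the b-count, so i ≠ j fails. So xy^t z = a^{p+p!} b^{p+p!} ∉ L.
This is a contradiction; hence L is not regular.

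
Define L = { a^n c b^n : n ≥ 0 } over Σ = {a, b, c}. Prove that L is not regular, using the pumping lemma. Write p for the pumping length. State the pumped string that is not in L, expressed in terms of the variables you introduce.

a^{p+k} c b^p

Toward a contradiction, assume L is regular with pumping length p.
Take w = a^p c b^p ∈ L with |w| = 2p+1 ≥ p.
By the pumping lemma, w = xyz with |xy| ≤ p and |y| ≥ 1.
The first p characters of w are a's, so xy (and hence y) consists only of a's. Write y = a^k, 1 ≤ k ≤ p.
Pump with i = 2: xy^2z = a^{p+k} c b^p, which would require p+k = p. But k ≥ 1, so xy^2z ∉ L.
This contradicts the pumping lemma, so L is not regular.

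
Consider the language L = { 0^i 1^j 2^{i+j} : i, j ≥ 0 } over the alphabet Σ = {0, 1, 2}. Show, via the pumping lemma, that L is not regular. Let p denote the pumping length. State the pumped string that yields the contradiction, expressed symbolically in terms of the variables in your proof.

Toward a contradiction, assume L is regular with pumping length p.
Take w = 0^p 1^p 2^{2p} ∈ L (with i=j=p, i+j=2p), |w| = 4p ≥ p.
The pumping lemma gives a decomposition w = xyz where |xy| ≤ p and |y| > 0.
Since the first p symbols of w are all 0's and |xy| ≤ p, y lies entirely in the leading 0-block: y = 0^k for some k with 1 ≤ k ≤ p.
Consider xy^2z = 0^{p+k} 1^p 2^{2p}. Now the 0- and 1-counts sum to 2p+k, but the 2-count is 2p ≠ 2p+k. So xy^2z ∉ L.
This is a contradiction; hence L is not regular.

0^{p+k} 1^p 2^{2p}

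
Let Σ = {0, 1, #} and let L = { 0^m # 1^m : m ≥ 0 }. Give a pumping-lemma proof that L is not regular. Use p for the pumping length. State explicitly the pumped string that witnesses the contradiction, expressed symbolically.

0^{p+k} # 1^p

Assume L is regular. Let p be the pumping length given by the pumping lemma.
Take w = 0^p # 1^p ∈ L with |w| = 2p+1 ≥ p.
The pumping lemma gives a decomposition w = xyz where |xy| ≤ p and y is nonempty.
Because |xy| ≤ p and w begins with p copies of 0, we have y = 0^k with 1 ≤ k ≤ p.
Pump with i = 2: xy^2z = 0^{p+k} # 1^p, which would require p+k = p. But k ≥ 1, so xy^2z ∉ L.
This is a contradiction; hence L is not regular.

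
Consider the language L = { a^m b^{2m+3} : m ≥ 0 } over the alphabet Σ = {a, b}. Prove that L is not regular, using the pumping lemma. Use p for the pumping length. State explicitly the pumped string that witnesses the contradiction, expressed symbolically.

Assume L is regular. Let p be the pumping length given by the pumping lemma.
Choose w = a^p b^{2p+3}, which is in L with |w| = 3p+3 ≥ p.
The pumping lemma gives a decomposition w = xyz where |xy| ≤ p and |y| > 0.
Since the first p symbols of w are all a's and |xy| ≤ p, y lies entirely in the leading a-block: y = a^k for some k with 1 ≤ k ≤ p.
Pump with i = 2: xy^2z = a^{p+k} b^{2p+3}. For this to lie in L we would need 2p+3 = 2(p+k)+3, which forces k = 0. But k ≥ 1, so xy^2z ∉ L.
This contradicts the pumping lemma, so L is not regular.

a^{p+k} b^{2p+3}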